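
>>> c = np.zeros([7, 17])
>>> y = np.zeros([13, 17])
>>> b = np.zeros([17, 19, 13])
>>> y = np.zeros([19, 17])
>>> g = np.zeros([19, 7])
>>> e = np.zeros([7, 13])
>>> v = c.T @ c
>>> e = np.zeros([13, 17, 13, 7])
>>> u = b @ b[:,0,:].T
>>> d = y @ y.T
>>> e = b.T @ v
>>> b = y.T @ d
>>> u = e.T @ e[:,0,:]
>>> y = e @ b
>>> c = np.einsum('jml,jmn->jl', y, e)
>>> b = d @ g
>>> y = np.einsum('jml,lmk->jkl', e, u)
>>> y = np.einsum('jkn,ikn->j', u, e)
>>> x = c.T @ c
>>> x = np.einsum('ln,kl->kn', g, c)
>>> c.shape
(13, 19)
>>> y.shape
(17,)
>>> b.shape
(19, 7)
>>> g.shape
(19, 7)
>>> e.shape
(13, 19, 17)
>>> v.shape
(17, 17)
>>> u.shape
(17, 19, 17)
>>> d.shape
(19, 19)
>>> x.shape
(13, 7)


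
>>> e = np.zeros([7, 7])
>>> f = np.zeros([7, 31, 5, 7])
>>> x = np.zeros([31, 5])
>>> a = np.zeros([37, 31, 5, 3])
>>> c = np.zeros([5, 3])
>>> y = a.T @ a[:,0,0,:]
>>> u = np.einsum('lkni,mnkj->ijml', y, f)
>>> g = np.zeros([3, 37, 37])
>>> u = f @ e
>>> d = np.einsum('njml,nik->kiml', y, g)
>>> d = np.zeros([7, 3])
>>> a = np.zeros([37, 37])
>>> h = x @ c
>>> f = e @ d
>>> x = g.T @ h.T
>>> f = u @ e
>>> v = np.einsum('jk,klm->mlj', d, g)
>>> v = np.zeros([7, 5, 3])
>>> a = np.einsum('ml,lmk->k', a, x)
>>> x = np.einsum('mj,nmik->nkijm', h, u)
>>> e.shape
(7, 7)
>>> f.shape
(7, 31, 5, 7)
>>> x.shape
(7, 7, 5, 3, 31)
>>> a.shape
(31,)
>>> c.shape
(5, 3)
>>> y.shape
(3, 5, 31, 3)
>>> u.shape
(7, 31, 5, 7)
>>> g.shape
(3, 37, 37)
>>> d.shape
(7, 3)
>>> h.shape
(31, 3)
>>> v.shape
(7, 5, 3)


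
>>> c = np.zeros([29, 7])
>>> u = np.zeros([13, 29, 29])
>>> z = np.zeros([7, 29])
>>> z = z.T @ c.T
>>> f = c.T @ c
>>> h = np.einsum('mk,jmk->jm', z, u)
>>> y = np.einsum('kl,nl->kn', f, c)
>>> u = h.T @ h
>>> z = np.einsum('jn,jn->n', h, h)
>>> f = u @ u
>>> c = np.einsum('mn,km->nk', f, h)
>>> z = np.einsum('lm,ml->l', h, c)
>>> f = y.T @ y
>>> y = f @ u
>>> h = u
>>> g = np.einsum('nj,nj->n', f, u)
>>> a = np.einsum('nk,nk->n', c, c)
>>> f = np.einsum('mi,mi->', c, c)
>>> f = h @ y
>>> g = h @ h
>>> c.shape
(29, 13)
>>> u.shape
(29, 29)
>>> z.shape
(13,)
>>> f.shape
(29, 29)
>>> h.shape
(29, 29)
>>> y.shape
(29, 29)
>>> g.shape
(29, 29)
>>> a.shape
(29,)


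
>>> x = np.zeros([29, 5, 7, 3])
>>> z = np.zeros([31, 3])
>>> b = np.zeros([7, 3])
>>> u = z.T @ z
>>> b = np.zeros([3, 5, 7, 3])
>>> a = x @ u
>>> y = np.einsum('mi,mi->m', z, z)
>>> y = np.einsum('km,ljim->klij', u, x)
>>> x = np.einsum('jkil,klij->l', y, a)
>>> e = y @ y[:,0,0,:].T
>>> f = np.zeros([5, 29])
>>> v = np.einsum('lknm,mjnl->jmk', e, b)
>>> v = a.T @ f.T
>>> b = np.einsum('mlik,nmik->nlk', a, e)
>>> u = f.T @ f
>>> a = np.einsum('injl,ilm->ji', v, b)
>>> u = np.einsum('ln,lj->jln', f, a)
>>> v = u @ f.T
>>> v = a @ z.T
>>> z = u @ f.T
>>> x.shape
(5,)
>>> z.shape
(3, 5, 5)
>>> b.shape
(3, 5, 3)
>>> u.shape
(3, 5, 29)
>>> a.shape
(5, 3)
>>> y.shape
(3, 29, 7, 5)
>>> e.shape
(3, 29, 7, 3)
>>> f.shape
(5, 29)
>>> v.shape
(5, 31)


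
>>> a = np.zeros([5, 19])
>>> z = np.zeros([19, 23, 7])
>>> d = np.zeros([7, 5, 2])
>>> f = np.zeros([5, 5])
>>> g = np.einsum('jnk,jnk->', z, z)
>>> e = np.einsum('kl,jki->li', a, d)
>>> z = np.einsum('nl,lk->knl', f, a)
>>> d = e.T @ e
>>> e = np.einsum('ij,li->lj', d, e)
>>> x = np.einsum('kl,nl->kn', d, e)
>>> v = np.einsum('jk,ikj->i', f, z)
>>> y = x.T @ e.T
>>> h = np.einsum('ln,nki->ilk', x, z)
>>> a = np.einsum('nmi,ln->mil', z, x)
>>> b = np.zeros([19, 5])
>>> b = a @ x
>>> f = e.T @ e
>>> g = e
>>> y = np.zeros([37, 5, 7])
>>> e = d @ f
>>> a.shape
(5, 5, 2)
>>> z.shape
(19, 5, 5)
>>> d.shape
(2, 2)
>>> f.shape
(2, 2)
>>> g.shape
(19, 2)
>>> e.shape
(2, 2)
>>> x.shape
(2, 19)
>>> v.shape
(19,)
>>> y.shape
(37, 5, 7)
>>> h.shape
(5, 2, 5)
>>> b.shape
(5, 5, 19)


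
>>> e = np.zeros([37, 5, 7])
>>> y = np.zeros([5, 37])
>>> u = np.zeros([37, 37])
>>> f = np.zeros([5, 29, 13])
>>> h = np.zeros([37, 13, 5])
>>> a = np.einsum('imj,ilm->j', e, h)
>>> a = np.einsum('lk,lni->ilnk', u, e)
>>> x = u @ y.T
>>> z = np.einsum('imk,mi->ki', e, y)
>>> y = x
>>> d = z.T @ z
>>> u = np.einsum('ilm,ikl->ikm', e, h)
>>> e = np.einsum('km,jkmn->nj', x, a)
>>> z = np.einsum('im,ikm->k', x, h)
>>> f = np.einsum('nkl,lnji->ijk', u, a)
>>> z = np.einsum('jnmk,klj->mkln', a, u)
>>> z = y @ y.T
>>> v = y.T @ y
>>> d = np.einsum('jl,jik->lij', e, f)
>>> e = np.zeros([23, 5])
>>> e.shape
(23, 5)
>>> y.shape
(37, 5)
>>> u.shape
(37, 13, 7)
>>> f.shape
(37, 5, 13)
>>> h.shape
(37, 13, 5)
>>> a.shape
(7, 37, 5, 37)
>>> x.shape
(37, 5)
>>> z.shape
(37, 37)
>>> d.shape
(7, 5, 37)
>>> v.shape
(5, 5)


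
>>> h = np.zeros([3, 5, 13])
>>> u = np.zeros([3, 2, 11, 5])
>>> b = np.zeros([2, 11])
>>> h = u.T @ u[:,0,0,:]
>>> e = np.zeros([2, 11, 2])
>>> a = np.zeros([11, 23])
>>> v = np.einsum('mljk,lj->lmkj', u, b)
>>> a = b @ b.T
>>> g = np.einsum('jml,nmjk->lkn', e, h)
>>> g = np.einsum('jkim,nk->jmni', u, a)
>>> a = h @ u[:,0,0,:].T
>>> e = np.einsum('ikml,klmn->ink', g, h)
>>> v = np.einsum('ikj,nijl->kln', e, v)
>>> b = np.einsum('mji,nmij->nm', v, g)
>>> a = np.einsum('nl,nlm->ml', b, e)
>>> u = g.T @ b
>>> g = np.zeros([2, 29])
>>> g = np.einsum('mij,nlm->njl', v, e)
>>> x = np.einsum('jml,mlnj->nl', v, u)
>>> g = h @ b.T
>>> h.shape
(5, 11, 2, 5)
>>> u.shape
(11, 2, 5, 5)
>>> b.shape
(3, 5)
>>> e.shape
(3, 5, 5)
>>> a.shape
(5, 5)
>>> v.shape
(5, 11, 2)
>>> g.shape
(5, 11, 2, 3)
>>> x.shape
(5, 2)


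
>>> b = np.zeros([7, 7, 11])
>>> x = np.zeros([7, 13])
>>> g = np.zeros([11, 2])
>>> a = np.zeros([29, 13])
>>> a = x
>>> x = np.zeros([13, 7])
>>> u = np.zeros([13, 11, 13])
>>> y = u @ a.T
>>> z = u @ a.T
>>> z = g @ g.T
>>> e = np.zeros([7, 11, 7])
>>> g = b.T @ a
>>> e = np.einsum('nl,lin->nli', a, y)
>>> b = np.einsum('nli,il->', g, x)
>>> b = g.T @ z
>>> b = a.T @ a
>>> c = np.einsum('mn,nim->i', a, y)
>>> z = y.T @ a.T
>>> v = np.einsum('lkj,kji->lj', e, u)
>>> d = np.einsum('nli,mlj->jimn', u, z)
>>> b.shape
(13, 13)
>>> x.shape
(13, 7)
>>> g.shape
(11, 7, 13)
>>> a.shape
(7, 13)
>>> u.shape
(13, 11, 13)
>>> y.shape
(13, 11, 7)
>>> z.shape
(7, 11, 7)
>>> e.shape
(7, 13, 11)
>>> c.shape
(11,)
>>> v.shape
(7, 11)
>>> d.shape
(7, 13, 7, 13)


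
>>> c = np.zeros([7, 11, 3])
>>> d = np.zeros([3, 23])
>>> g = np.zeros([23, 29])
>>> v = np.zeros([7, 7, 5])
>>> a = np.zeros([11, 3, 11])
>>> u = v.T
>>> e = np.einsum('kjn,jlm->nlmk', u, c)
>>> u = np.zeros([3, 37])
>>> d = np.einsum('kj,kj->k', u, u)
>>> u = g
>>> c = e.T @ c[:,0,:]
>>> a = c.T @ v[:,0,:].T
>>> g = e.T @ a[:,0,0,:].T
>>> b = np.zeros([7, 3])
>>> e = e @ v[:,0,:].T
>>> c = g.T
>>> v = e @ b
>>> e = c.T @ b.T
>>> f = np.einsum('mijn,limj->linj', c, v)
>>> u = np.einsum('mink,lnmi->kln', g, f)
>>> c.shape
(3, 11, 3, 5)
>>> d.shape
(3,)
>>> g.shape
(5, 3, 11, 3)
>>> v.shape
(7, 11, 3, 3)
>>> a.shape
(3, 11, 3, 7)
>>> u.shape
(3, 7, 11)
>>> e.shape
(5, 3, 11, 7)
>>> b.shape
(7, 3)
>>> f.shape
(7, 11, 5, 3)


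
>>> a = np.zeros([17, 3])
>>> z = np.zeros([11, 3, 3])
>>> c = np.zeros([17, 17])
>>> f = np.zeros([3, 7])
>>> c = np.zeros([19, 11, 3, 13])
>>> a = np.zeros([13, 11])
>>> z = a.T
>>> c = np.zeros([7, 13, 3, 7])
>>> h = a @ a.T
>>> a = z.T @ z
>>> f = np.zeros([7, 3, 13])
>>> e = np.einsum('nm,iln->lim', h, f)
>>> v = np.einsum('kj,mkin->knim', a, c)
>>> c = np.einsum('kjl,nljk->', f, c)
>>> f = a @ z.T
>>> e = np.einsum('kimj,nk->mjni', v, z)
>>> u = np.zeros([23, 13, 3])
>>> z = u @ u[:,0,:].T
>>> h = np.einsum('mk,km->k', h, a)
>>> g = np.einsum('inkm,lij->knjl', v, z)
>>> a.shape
(13, 13)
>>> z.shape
(23, 13, 23)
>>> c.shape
()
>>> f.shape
(13, 11)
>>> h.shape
(13,)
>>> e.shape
(3, 7, 11, 7)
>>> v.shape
(13, 7, 3, 7)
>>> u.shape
(23, 13, 3)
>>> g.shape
(3, 7, 23, 23)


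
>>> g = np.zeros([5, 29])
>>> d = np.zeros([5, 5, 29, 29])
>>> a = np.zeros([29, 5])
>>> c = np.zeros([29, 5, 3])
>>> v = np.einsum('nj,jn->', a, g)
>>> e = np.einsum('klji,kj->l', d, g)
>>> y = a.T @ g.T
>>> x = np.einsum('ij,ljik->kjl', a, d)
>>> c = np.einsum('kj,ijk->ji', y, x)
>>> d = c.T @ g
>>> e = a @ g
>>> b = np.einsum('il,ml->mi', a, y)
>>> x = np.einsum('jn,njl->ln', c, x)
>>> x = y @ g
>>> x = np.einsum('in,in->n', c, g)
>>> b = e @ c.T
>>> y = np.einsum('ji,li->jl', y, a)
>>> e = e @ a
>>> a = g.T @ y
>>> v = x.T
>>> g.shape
(5, 29)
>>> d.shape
(29, 29)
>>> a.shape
(29, 29)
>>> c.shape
(5, 29)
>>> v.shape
(29,)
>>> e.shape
(29, 5)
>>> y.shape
(5, 29)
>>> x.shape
(29,)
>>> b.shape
(29, 5)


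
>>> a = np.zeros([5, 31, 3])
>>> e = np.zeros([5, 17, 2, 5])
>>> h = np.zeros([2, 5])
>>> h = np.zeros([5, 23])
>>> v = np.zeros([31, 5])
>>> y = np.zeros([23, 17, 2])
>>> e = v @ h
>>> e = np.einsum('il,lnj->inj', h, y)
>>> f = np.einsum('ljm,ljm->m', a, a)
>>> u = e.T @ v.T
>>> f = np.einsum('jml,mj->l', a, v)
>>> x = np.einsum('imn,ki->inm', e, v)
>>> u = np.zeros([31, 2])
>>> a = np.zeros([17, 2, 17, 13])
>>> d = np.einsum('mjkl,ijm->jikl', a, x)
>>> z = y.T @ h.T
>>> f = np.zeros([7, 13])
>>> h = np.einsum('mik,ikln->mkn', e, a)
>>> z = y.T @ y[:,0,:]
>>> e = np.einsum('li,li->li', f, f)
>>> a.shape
(17, 2, 17, 13)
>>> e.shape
(7, 13)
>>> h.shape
(5, 2, 13)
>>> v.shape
(31, 5)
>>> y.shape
(23, 17, 2)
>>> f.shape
(7, 13)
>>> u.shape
(31, 2)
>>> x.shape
(5, 2, 17)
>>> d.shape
(2, 5, 17, 13)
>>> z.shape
(2, 17, 2)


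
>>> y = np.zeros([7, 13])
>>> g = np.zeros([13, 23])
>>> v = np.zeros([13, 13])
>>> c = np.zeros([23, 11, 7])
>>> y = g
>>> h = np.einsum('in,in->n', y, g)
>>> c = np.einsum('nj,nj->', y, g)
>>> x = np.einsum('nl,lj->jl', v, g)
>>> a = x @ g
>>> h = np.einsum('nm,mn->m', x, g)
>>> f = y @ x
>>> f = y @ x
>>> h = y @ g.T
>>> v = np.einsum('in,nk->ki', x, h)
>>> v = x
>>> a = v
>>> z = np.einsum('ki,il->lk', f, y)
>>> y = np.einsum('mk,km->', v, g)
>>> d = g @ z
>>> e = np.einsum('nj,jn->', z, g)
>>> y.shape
()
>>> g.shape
(13, 23)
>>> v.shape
(23, 13)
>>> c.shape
()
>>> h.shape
(13, 13)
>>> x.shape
(23, 13)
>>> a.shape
(23, 13)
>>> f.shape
(13, 13)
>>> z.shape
(23, 13)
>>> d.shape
(13, 13)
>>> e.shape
()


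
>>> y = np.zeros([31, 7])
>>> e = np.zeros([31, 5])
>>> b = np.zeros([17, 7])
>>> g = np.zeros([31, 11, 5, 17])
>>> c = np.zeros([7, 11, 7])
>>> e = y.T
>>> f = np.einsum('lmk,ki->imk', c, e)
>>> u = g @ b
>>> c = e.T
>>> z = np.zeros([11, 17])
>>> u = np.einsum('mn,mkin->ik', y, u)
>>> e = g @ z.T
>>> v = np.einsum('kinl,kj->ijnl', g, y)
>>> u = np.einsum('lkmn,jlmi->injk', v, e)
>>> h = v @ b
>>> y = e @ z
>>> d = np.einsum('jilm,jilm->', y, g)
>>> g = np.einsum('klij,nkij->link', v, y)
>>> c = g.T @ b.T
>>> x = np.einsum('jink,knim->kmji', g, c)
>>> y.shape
(31, 11, 5, 17)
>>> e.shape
(31, 11, 5, 11)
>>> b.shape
(17, 7)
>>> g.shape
(7, 5, 31, 11)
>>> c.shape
(11, 31, 5, 17)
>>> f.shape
(31, 11, 7)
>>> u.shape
(11, 17, 31, 7)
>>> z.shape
(11, 17)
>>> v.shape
(11, 7, 5, 17)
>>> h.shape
(11, 7, 5, 7)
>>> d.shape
()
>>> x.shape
(11, 17, 7, 5)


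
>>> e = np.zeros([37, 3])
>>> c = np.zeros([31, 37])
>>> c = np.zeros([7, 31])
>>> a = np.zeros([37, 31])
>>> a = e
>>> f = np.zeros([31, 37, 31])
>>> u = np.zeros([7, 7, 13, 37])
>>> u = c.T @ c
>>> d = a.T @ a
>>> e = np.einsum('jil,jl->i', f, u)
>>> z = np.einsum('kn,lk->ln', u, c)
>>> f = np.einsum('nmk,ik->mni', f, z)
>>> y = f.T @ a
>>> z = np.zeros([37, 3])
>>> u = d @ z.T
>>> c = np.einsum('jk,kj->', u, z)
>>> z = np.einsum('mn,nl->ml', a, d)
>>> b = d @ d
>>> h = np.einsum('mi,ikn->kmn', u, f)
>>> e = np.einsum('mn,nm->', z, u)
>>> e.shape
()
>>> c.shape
()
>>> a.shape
(37, 3)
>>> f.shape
(37, 31, 7)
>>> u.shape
(3, 37)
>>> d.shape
(3, 3)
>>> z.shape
(37, 3)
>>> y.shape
(7, 31, 3)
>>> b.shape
(3, 3)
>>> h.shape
(31, 3, 7)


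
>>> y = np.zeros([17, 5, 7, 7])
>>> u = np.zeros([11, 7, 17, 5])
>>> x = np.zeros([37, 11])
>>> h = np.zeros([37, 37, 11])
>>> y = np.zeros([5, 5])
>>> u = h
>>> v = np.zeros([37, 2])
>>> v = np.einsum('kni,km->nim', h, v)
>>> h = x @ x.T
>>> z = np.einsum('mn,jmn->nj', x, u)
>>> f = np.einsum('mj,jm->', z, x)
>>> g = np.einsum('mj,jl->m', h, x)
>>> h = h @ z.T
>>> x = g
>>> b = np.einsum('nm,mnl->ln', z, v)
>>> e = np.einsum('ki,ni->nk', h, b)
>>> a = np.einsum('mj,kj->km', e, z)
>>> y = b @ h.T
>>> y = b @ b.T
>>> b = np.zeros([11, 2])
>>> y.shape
(2, 2)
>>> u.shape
(37, 37, 11)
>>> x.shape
(37,)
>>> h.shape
(37, 11)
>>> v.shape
(37, 11, 2)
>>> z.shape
(11, 37)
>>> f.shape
()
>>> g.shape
(37,)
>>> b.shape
(11, 2)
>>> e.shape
(2, 37)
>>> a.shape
(11, 2)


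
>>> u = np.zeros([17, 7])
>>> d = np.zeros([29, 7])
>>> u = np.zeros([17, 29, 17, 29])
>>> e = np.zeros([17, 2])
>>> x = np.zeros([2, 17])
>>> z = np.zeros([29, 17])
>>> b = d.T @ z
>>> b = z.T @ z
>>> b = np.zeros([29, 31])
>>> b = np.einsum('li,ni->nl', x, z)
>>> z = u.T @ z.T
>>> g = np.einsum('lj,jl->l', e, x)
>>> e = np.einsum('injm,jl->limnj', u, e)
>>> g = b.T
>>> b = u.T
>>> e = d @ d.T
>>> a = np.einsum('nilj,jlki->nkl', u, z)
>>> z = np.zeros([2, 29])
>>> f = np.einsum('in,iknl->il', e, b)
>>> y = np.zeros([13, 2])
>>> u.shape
(17, 29, 17, 29)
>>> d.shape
(29, 7)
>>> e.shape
(29, 29)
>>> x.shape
(2, 17)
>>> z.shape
(2, 29)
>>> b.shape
(29, 17, 29, 17)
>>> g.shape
(2, 29)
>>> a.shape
(17, 29, 17)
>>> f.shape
(29, 17)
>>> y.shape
(13, 2)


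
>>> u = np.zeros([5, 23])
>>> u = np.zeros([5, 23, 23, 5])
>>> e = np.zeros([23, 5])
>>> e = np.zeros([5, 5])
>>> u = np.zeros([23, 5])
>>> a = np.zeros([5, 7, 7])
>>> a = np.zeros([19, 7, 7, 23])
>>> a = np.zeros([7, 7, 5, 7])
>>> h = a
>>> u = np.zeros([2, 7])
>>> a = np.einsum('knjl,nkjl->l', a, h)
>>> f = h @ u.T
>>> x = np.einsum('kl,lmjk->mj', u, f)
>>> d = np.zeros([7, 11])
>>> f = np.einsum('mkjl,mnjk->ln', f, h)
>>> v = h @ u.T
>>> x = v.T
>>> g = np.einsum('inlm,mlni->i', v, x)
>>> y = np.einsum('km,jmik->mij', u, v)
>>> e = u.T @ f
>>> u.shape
(2, 7)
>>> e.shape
(7, 7)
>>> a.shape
(7,)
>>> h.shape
(7, 7, 5, 7)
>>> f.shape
(2, 7)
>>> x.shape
(2, 5, 7, 7)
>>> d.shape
(7, 11)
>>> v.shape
(7, 7, 5, 2)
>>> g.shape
(7,)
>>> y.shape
(7, 5, 7)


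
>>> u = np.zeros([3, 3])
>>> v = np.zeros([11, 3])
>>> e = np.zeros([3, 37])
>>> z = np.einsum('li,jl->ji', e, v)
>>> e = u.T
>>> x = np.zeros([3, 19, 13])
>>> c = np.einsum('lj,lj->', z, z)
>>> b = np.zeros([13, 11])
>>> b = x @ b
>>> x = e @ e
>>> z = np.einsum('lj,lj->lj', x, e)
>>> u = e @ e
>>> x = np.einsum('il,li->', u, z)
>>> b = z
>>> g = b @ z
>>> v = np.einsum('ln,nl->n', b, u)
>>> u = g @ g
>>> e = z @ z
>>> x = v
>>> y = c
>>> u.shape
(3, 3)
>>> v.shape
(3,)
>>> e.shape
(3, 3)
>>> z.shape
(3, 3)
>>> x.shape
(3,)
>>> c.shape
()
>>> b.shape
(3, 3)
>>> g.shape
(3, 3)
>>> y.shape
()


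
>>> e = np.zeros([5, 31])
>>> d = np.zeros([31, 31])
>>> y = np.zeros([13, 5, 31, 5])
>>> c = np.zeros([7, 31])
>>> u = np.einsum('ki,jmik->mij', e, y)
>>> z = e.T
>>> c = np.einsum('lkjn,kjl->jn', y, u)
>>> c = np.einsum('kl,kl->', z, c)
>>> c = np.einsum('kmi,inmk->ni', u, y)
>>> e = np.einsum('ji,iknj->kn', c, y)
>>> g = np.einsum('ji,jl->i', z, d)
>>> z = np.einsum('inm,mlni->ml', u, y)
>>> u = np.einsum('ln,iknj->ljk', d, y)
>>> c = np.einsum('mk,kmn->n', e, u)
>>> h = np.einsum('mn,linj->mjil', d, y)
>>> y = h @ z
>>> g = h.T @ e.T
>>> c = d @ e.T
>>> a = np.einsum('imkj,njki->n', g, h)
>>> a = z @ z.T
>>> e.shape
(5, 31)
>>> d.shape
(31, 31)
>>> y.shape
(31, 5, 5, 5)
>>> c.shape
(31, 5)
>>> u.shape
(31, 5, 5)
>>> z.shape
(13, 5)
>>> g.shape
(13, 5, 5, 5)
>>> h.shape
(31, 5, 5, 13)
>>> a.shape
(13, 13)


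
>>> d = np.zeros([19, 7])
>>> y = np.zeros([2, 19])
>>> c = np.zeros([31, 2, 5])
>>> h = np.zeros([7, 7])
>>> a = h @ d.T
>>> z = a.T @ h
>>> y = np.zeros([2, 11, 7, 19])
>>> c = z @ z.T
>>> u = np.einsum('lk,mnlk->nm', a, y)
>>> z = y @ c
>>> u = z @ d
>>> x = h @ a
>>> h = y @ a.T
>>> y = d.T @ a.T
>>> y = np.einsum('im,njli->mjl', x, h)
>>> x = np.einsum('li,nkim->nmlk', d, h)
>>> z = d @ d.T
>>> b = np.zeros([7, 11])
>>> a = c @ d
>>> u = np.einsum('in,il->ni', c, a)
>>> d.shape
(19, 7)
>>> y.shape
(19, 11, 7)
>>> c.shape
(19, 19)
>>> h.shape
(2, 11, 7, 7)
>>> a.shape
(19, 7)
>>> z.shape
(19, 19)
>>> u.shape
(19, 19)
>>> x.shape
(2, 7, 19, 11)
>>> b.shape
(7, 11)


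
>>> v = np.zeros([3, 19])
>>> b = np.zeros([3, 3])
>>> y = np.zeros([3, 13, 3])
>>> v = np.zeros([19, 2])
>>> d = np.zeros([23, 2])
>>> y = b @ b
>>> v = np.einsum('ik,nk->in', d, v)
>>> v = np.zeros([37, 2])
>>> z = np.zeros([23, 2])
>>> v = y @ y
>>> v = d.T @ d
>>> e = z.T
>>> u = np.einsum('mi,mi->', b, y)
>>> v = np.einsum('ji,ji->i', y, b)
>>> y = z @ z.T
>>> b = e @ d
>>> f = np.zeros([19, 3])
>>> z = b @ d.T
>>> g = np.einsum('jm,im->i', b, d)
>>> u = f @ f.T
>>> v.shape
(3,)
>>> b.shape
(2, 2)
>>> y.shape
(23, 23)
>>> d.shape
(23, 2)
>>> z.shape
(2, 23)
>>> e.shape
(2, 23)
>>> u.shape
(19, 19)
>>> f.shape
(19, 3)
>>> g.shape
(23,)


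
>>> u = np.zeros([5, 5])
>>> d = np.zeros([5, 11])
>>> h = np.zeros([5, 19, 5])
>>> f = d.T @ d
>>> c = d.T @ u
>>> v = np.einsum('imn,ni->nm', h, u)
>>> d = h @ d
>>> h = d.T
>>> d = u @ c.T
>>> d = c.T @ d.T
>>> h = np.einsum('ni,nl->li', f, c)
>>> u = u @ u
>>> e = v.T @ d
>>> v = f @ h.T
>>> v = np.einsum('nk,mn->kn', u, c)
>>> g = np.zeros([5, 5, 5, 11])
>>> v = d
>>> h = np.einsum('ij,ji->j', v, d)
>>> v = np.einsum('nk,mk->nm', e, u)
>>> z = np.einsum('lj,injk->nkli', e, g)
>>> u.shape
(5, 5)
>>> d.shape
(5, 5)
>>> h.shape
(5,)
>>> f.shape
(11, 11)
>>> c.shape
(11, 5)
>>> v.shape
(19, 5)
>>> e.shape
(19, 5)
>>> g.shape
(5, 5, 5, 11)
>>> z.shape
(5, 11, 19, 5)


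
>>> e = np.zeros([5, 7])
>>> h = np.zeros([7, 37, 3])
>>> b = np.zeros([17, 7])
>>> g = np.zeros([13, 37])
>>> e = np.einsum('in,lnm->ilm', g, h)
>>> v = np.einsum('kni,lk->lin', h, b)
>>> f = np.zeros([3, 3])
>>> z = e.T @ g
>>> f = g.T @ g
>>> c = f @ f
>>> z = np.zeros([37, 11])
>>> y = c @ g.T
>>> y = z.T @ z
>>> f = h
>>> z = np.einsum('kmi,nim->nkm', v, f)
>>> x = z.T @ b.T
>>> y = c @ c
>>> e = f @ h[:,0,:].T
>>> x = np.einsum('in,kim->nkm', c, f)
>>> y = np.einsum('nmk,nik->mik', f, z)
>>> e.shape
(7, 37, 7)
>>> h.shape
(7, 37, 3)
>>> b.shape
(17, 7)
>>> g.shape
(13, 37)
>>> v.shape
(17, 3, 37)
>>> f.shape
(7, 37, 3)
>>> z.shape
(7, 17, 3)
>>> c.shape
(37, 37)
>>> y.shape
(37, 17, 3)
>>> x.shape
(37, 7, 3)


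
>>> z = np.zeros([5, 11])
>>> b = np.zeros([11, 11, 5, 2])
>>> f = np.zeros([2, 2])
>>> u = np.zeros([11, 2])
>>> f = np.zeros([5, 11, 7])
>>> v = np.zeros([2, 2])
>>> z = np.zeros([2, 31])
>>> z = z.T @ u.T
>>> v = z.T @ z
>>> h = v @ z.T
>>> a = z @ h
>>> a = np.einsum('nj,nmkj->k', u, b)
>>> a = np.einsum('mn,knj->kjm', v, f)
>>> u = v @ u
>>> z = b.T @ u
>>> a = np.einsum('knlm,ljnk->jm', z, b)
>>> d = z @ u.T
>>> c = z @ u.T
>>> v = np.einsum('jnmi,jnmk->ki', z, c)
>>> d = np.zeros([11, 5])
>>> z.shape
(2, 5, 11, 2)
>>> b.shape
(11, 11, 5, 2)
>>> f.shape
(5, 11, 7)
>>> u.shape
(11, 2)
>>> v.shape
(11, 2)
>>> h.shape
(11, 31)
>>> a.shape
(11, 2)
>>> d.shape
(11, 5)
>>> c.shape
(2, 5, 11, 11)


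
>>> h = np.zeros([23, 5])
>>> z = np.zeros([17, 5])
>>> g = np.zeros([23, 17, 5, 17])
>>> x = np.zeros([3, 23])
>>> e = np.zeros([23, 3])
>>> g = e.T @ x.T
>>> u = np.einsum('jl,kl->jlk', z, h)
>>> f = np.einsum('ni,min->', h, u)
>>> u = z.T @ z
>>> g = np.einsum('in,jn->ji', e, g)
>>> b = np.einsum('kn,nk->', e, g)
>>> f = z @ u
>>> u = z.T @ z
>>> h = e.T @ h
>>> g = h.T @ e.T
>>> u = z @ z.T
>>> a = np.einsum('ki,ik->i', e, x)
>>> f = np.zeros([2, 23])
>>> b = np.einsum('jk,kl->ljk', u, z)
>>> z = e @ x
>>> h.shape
(3, 5)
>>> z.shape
(23, 23)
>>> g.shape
(5, 23)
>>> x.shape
(3, 23)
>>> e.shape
(23, 3)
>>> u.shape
(17, 17)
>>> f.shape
(2, 23)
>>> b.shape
(5, 17, 17)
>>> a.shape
(3,)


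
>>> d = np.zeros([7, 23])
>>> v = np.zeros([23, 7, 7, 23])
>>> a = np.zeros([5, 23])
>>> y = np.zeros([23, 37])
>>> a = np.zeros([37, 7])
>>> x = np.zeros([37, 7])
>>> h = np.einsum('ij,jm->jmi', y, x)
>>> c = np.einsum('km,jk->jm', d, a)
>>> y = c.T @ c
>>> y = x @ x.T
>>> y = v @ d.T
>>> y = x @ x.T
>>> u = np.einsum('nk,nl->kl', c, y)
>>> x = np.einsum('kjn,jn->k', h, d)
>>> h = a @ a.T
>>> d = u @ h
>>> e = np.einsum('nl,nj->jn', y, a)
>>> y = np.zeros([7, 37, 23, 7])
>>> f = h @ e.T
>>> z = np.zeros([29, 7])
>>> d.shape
(23, 37)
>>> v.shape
(23, 7, 7, 23)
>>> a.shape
(37, 7)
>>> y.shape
(7, 37, 23, 7)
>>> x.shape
(37,)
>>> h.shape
(37, 37)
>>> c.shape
(37, 23)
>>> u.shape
(23, 37)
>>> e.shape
(7, 37)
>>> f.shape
(37, 7)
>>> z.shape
(29, 7)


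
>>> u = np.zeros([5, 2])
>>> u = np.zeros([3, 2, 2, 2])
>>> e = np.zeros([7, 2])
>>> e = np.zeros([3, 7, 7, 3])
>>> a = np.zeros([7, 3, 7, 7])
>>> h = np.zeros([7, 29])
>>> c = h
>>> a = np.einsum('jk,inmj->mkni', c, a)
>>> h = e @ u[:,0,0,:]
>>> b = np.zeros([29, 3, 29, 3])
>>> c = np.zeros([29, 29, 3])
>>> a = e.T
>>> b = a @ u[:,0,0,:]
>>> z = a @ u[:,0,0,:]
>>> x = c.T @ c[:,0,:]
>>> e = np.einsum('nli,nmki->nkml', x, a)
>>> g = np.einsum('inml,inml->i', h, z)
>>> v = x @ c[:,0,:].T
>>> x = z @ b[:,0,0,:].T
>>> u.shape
(3, 2, 2, 2)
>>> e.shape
(3, 7, 7, 29)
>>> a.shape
(3, 7, 7, 3)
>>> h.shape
(3, 7, 7, 2)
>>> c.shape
(29, 29, 3)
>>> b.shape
(3, 7, 7, 2)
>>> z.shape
(3, 7, 7, 2)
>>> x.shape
(3, 7, 7, 3)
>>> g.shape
(3,)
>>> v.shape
(3, 29, 29)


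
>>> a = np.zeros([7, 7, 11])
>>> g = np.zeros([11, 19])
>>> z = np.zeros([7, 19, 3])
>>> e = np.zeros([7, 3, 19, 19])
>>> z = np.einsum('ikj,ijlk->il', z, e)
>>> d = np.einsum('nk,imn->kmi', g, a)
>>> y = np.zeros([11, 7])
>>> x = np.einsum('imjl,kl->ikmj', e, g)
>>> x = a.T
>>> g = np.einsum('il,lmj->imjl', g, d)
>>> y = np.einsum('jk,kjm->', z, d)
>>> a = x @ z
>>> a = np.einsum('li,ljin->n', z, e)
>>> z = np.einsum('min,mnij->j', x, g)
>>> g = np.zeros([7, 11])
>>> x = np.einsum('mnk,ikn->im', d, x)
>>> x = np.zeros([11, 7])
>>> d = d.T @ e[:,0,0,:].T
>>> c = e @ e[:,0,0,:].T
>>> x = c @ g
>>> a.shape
(19,)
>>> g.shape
(7, 11)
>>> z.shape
(19,)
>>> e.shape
(7, 3, 19, 19)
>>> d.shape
(7, 7, 7)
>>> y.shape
()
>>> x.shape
(7, 3, 19, 11)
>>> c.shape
(7, 3, 19, 7)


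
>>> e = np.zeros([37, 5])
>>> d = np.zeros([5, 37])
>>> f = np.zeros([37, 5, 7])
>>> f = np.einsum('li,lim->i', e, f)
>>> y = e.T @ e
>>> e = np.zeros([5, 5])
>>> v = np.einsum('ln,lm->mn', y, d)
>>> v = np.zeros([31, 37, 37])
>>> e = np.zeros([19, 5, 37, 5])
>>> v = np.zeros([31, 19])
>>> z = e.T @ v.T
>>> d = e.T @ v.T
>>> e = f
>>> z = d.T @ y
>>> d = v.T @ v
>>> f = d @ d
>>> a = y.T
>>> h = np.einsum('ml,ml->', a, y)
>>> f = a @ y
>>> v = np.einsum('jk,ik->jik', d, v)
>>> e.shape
(5,)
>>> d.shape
(19, 19)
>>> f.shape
(5, 5)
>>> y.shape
(5, 5)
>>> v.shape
(19, 31, 19)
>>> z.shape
(31, 5, 37, 5)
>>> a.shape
(5, 5)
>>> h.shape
()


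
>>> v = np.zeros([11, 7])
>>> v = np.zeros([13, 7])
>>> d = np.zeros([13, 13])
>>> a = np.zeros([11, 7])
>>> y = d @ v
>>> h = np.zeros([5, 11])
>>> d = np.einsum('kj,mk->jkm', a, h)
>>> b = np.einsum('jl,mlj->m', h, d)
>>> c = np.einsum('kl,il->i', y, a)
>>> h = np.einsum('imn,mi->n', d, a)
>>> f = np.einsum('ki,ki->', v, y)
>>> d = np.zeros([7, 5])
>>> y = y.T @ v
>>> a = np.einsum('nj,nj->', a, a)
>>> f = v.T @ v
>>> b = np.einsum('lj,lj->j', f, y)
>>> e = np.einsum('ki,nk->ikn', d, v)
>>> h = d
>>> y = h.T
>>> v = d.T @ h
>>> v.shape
(5, 5)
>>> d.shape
(7, 5)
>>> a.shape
()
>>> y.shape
(5, 7)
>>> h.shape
(7, 5)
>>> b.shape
(7,)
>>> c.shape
(11,)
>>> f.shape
(7, 7)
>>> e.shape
(5, 7, 13)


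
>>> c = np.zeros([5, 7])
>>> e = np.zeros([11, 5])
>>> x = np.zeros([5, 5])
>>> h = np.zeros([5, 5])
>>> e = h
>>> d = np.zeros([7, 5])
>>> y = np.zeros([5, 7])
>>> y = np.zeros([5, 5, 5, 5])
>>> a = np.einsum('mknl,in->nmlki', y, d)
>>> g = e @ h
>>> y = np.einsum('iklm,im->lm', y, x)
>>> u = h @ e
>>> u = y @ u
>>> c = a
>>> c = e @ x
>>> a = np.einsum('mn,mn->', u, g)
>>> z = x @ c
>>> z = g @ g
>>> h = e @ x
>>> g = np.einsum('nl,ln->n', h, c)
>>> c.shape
(5, 5)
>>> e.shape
(5, 5)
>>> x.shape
(5, 5)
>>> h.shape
(5, 5)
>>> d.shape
(7, 5)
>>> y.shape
(5, 5)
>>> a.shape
()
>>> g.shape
(5,)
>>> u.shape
(5, 5)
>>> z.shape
(5, 5)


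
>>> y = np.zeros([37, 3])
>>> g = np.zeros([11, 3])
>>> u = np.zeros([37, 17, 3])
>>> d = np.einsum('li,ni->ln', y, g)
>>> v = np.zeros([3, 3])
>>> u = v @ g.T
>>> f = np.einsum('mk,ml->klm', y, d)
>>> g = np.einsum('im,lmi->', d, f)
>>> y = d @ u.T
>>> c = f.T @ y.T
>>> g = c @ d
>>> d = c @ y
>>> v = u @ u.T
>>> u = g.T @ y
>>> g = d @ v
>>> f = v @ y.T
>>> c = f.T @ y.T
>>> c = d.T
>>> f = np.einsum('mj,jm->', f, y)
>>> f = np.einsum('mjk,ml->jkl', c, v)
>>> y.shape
(37, 3)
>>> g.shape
(37, 11, 3)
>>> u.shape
(11, 11, 3)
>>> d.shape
(37, 11, 3)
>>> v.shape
(3, 3)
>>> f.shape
(11, 37, 3)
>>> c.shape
(3, 11, 37)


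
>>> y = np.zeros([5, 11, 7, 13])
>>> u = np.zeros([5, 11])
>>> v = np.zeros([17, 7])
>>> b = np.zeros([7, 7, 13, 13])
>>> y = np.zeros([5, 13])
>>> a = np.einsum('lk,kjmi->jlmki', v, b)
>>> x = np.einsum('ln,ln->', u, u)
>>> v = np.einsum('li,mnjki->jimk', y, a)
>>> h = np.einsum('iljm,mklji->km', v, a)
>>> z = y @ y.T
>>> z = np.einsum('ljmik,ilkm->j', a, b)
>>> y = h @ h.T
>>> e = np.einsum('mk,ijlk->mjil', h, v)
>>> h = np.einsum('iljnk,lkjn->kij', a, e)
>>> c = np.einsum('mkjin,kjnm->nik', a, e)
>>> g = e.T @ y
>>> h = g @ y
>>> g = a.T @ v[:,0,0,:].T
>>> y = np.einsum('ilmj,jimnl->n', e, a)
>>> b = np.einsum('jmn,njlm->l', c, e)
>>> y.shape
(7,)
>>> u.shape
(5, 11)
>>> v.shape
(13, 13, 7, 7)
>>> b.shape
(13,)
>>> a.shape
(7, 17, 13, 7, 13)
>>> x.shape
()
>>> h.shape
(7, 13, 13, 17)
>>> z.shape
(17,)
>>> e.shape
(17, 13, 13, 7)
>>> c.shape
(13, 7, 17)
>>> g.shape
(13, 7, 13, 17, 13)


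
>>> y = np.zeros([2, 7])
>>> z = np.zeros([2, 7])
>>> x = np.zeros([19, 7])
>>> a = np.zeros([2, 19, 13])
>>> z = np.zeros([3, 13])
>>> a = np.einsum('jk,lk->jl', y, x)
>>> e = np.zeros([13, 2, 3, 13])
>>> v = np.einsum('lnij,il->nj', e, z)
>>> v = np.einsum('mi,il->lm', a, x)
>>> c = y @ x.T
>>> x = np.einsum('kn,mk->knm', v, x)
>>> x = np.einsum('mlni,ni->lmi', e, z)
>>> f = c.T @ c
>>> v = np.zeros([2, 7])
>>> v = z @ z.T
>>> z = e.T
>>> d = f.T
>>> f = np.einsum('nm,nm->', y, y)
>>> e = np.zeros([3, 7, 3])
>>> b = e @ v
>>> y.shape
(2, 7)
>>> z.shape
(13, 3, 2, 13)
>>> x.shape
(2, 13, 13)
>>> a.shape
(2, 19)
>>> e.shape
(3, 7, 3)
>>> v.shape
(3, 3)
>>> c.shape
(2, 19)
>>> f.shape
()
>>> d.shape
(19, 19)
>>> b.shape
(3, 7, 3)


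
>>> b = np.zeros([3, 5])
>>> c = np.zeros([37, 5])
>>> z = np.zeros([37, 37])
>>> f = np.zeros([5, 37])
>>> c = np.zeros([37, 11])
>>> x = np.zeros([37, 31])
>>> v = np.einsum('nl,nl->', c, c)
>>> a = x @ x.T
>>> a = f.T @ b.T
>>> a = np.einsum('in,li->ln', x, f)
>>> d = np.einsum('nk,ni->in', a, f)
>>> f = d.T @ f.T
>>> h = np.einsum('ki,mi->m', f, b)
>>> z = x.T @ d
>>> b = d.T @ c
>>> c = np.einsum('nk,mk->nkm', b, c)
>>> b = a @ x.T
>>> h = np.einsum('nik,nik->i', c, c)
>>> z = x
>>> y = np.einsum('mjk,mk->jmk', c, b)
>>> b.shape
(5, 37)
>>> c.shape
(5, 11, 37)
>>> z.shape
(37, 31)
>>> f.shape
(5, 5)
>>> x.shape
(37, 31)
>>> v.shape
()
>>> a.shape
(5, 31)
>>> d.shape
(37, 5)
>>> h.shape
(11,)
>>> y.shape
(11, 5, 37)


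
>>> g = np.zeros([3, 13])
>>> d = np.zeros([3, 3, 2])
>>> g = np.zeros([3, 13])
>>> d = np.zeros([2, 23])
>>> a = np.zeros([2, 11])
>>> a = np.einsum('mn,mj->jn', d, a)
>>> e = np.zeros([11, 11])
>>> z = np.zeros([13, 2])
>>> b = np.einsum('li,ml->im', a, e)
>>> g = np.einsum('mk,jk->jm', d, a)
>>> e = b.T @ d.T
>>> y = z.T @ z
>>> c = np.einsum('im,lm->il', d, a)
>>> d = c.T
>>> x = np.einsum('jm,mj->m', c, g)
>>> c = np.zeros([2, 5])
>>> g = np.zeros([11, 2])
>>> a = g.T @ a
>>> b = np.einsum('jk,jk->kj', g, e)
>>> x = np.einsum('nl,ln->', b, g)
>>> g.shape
(11, 2)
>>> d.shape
(11, 2)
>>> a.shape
(2, 23)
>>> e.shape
(11, 2)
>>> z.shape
(13, 2)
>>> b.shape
(2, 11)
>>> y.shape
(2, 2)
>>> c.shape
(2, 5)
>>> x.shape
()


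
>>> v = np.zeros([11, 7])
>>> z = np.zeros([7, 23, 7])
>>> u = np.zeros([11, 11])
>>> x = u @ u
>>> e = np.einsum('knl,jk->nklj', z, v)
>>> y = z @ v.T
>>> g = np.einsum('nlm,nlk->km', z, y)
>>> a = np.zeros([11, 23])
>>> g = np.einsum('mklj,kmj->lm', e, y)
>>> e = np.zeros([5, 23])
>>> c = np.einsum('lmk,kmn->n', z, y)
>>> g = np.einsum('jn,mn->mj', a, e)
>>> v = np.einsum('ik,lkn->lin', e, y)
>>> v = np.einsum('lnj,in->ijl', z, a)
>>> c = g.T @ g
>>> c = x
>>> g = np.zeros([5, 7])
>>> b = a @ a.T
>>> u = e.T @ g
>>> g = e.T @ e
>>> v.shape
(11, 7, 7)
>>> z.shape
(7, 23, 7)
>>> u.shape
(23, 7)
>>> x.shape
(11, 11)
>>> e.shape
(5, 23)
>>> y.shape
(7, 23, 11)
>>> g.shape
(23, 23)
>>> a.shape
(11, 23)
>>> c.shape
(11, 11)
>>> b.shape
(11, 11)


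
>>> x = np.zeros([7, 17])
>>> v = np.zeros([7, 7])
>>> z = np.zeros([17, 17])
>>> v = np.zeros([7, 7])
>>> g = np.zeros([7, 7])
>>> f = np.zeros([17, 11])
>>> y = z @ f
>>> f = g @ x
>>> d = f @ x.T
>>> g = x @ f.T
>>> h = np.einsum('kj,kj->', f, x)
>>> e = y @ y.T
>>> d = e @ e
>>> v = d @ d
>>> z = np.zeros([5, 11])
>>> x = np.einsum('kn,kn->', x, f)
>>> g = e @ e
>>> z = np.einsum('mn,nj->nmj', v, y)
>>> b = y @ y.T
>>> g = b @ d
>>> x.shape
()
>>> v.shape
(17, 17)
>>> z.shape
(17, 17, 11)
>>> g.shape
(17, 17)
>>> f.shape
(7, 17)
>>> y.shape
(17, 11)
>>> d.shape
(17, 17)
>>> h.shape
()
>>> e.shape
(17, 17)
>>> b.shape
(17, 17)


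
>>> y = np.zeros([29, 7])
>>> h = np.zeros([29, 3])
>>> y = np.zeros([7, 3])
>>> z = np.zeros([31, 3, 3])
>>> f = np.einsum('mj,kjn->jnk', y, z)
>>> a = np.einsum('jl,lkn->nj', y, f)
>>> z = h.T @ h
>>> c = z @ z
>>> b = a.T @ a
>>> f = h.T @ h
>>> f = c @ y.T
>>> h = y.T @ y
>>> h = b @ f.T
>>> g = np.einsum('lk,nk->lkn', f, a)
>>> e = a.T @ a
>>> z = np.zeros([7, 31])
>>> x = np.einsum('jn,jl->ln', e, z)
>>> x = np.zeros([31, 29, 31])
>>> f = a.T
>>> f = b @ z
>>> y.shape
(7, 3)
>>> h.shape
(7, 3)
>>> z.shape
(7, 31)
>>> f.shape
(7, 31)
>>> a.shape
(31, 7)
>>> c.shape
(3, 3)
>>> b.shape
(7, 7)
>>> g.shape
(3, 7, 31)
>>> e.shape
(7, 7)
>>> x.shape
(31, 29, 31)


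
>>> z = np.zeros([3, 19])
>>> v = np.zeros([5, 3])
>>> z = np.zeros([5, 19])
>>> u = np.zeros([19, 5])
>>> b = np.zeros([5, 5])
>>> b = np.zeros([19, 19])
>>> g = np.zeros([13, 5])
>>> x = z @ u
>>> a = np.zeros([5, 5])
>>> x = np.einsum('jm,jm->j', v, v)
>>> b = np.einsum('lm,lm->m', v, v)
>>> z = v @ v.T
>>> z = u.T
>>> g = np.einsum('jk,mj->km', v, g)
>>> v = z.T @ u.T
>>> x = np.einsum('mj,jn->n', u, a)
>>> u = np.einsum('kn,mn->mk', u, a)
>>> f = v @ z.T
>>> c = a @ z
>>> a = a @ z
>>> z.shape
(5, 19)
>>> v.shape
(19, 19)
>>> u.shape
(5, 19)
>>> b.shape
(3,)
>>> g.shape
(3, 13)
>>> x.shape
(5,)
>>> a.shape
(5, 19)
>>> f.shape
(19, 5)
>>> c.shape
(5, 19)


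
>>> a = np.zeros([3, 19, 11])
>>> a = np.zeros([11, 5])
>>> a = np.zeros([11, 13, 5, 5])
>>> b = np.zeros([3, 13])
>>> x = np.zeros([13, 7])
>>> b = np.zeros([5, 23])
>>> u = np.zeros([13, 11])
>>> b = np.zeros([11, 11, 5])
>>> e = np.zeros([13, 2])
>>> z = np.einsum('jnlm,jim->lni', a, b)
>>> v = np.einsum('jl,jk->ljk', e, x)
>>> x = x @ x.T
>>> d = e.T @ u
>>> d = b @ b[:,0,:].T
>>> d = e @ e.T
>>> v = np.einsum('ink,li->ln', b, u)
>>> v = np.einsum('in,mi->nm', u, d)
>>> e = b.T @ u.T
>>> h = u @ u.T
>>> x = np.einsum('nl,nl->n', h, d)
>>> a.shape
(11, 13, 5, 5)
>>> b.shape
(11, 11, 5)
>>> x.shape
(13,)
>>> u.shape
(13, 11)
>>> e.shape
(5, 11, 13)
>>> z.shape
(5, 13, 11)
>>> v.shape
(11, 13)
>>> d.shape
(13, 13)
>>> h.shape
(13, 13)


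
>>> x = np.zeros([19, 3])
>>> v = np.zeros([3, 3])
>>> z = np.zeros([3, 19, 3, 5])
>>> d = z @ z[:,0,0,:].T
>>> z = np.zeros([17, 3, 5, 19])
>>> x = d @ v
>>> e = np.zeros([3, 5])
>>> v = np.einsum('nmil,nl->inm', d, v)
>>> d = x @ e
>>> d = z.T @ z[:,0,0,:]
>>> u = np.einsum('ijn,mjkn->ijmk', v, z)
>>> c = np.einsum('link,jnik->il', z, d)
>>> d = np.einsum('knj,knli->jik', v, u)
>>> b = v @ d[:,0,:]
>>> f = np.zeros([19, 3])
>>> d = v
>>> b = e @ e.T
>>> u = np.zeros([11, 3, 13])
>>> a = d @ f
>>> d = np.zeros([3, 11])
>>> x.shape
(3, 19, 3, 3)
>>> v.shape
(3, 3, 19)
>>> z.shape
(17, 3, 5, 19)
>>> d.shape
(3, 11)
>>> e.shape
(3, 5)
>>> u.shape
(11, 3, 13)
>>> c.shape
(3, 17)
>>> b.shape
(3, 3)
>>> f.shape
(19, 3)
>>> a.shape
(3, 3, 3)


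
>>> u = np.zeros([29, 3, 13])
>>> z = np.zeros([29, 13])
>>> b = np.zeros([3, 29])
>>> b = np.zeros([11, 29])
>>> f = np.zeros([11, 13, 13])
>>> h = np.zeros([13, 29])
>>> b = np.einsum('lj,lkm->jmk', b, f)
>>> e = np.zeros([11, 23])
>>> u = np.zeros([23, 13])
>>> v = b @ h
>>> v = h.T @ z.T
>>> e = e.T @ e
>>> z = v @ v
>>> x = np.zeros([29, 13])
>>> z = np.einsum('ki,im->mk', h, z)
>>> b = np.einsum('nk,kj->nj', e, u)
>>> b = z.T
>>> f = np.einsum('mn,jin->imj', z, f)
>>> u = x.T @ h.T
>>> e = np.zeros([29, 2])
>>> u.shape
(13, 13)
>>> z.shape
(29, 13)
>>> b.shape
(13, 29)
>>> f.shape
(13, 29, 11)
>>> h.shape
(13, 29)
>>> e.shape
(29, 2)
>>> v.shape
(29, 29)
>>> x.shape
(29, 13)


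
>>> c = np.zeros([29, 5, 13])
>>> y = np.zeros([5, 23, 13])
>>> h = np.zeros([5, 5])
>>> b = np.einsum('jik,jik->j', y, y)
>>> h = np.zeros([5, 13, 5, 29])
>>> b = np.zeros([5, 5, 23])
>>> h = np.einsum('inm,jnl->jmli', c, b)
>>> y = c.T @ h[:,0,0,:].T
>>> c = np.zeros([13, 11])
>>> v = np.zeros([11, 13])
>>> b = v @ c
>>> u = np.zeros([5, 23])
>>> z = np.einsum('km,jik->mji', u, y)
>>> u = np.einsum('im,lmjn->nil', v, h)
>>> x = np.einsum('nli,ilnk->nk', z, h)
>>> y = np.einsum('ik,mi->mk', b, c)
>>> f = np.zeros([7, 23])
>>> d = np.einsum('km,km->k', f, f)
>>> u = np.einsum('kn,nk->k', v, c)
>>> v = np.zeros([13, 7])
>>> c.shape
(13, 11)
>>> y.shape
(13, 11)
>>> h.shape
(5, 13, 23, 29)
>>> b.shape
(11, 11)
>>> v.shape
(13, 7)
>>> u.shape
(11,)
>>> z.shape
(23, 13, 5)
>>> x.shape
(23, 29)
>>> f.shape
(7, 23)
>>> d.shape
(7,)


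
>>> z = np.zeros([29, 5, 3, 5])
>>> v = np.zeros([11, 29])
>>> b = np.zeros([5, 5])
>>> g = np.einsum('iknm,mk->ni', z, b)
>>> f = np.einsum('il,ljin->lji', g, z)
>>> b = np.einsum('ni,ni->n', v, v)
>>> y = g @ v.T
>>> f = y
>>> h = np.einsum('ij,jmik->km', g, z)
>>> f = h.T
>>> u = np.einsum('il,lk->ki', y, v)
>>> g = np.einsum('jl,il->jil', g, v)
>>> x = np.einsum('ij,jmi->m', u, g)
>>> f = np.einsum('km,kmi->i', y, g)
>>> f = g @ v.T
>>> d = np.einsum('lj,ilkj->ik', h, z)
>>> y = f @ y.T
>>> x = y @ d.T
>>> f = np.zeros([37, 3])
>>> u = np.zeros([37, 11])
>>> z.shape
(29, 5, 3, 5)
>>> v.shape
(11, 29)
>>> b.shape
(11,)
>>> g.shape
(3, 11, 29)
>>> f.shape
(37, 3)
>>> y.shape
(3, 11, 3)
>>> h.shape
(5, 5)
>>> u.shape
(37, 11)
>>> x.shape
(3, 11, 29)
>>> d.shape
(29, 3)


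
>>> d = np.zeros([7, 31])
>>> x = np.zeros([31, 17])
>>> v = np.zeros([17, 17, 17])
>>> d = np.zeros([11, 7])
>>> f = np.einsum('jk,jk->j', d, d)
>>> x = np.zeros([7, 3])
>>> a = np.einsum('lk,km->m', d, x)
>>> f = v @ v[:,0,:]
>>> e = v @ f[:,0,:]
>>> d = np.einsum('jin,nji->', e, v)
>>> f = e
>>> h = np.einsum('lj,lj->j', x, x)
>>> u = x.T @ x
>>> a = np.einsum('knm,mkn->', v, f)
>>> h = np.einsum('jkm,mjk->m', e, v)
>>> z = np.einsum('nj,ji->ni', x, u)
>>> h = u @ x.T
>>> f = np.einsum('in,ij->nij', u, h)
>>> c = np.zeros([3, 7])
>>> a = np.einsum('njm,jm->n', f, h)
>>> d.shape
()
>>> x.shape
(7, 3)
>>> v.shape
(17, 17, 17)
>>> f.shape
(3, 3, 7)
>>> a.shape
(3,)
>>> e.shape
(17, 17, 17)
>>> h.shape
(3, 7)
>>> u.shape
(3, 3)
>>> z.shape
(7, 3)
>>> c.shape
(3, 7)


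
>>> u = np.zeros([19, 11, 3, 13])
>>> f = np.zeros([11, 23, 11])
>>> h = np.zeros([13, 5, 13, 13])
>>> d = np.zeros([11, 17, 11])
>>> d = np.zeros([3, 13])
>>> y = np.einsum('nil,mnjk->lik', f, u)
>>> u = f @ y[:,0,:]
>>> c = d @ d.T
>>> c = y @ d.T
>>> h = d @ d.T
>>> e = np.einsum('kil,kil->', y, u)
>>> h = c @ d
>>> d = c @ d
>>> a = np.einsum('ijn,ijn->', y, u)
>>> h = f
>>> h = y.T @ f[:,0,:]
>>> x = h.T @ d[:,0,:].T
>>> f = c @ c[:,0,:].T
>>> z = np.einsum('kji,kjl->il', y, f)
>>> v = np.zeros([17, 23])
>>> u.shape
(11, 23, 13)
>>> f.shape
(11, 23, 11)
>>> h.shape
(13, 23, 11)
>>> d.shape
(11, 23, 13)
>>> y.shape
(11, 23, 13)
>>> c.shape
(11, 23, 3)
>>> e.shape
()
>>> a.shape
()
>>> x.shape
(11, 23, 11)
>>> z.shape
(13, 11)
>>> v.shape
(17, 23)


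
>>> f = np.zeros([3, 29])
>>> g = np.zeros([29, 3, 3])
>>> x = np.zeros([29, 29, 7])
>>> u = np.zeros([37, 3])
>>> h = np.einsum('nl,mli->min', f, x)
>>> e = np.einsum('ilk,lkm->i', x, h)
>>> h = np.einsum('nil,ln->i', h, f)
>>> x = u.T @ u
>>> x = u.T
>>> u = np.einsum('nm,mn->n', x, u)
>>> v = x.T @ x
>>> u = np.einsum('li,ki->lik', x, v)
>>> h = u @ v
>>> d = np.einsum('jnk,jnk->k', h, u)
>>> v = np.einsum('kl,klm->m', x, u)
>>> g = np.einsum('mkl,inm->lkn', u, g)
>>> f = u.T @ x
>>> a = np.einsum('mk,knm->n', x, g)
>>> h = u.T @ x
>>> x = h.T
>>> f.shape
(37, 37, 37)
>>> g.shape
(37, 37, 3)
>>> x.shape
(37, 37, 37)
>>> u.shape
(3, 37, 37)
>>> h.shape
(37, 37, 37)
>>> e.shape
(29,)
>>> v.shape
(37,)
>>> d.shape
(37,)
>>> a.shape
(37,)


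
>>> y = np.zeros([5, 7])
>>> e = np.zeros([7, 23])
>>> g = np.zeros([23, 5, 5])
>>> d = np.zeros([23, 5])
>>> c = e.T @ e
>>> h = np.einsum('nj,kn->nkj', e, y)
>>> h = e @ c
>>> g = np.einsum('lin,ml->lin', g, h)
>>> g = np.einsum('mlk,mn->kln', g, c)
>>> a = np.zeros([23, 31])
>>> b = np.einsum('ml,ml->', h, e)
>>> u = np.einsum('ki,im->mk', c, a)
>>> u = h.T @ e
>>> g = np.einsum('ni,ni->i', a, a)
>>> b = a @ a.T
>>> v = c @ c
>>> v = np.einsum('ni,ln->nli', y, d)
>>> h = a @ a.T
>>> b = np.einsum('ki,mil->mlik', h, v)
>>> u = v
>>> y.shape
(5, 7)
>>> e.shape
(7, 23)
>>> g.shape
(31,)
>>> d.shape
(23, 5)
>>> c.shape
(23, 23)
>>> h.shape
(23, 23)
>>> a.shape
(23, 31)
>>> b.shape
(5, 7, 23, 23)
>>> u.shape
(5, 23, 7)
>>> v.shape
(5, 23, 7)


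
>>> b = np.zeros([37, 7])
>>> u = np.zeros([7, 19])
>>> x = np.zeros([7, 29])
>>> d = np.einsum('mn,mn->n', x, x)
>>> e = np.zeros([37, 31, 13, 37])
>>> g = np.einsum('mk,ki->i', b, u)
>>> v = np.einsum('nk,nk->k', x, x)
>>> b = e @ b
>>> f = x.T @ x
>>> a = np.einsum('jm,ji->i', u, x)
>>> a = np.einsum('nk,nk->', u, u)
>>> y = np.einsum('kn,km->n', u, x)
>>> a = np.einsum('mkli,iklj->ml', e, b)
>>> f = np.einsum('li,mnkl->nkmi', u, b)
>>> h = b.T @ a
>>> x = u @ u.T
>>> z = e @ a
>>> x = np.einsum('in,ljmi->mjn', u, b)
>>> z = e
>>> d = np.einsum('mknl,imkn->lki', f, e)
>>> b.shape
(37, 31, 13, 7)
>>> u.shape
(7, 19)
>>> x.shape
(13, 31, 19)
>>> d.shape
(19, 13, 37)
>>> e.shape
(37, 31, 13, 37)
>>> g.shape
(19,)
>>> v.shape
(29,)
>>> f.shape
(31, 13, 37, 19)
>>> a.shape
(37, 13)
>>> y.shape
(19,)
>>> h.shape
(7, 13, 31, 13)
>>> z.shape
(37, 31, 13, 37)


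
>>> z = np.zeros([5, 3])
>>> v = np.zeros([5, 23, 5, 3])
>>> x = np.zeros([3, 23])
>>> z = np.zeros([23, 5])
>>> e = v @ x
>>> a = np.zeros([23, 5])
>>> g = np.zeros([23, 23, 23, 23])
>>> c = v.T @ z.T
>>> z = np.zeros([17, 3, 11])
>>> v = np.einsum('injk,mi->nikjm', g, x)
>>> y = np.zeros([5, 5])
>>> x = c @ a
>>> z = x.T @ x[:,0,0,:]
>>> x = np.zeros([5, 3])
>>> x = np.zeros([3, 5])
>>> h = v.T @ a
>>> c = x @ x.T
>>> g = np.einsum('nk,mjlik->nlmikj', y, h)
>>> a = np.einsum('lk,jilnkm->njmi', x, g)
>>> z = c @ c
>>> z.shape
(3, 3)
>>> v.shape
(23, 23, 23, 23, 3)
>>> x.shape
(3, 5)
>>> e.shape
(5, 23, 5, 23)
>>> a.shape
(23, 5, 23, 23)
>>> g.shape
(5, 23, 3, 23, 5, 23)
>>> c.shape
(3, 3)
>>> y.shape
(5, 5)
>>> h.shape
(3, 23, 23, 23, 5)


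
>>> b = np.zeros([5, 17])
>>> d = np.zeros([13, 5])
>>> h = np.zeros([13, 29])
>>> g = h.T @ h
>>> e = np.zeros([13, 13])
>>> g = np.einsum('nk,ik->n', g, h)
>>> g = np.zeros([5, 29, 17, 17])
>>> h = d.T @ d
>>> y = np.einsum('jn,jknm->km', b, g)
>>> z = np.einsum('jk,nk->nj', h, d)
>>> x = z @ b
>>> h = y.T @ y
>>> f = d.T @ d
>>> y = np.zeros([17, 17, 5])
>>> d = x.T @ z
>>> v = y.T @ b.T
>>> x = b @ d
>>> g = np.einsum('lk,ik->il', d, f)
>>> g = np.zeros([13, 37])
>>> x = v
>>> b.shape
(5, 17)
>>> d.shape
(17, 5)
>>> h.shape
(17, 17)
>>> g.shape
(13, 37)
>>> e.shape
(13, 13)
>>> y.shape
(17, 17, 5)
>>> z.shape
(13, 5)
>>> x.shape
(5, 17, 5)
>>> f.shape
(5, 5)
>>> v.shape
(5, 17, 5)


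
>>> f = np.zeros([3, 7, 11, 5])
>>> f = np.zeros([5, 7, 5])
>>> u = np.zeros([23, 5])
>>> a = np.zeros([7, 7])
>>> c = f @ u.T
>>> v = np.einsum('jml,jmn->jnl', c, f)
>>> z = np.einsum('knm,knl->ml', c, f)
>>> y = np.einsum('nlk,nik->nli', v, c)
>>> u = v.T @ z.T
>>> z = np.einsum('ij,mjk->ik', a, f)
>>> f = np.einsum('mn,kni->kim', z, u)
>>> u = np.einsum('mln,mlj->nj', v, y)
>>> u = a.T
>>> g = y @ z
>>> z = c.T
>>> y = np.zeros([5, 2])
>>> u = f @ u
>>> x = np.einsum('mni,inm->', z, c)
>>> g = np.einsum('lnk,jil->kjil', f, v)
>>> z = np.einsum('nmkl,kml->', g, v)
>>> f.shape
(23, 23, 7)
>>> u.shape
(23, 23, 7)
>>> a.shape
(7, 7)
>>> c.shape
(5, 7, 23)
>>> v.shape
(5, 5, 23)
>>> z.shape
()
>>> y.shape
(5, 2)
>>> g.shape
(7, 5, 5, 23)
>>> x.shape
()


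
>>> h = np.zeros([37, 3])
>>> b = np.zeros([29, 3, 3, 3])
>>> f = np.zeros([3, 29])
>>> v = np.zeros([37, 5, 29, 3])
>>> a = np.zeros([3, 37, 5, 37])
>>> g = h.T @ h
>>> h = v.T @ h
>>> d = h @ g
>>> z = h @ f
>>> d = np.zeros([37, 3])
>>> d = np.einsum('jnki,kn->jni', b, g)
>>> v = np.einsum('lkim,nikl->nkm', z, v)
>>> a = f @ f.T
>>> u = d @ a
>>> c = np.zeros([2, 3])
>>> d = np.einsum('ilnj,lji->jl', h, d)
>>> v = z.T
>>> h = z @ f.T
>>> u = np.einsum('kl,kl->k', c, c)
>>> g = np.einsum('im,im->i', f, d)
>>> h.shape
(3, 29, 5, 3)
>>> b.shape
(29, 3, 3, 3)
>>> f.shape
(3, 29)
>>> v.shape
(29, 5, 29, 3)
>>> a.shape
(3, 3)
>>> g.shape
(3,)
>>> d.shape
(3, 29)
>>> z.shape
(3, 29, 5, 29)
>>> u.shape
(2,)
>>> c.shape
(2, 3)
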